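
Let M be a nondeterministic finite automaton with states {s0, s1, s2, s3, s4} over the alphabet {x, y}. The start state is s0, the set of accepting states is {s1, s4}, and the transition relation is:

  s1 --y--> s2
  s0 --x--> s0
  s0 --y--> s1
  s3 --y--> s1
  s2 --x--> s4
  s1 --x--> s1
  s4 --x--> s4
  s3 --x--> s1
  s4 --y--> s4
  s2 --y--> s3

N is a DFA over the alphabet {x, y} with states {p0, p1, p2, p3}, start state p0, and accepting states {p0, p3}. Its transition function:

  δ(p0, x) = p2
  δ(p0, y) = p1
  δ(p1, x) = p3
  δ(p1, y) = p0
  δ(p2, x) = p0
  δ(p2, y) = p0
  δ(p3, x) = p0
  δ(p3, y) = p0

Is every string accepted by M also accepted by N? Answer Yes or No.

The string y is in L(M) but not in L(N).
So L(M) ⊄ L(N).

No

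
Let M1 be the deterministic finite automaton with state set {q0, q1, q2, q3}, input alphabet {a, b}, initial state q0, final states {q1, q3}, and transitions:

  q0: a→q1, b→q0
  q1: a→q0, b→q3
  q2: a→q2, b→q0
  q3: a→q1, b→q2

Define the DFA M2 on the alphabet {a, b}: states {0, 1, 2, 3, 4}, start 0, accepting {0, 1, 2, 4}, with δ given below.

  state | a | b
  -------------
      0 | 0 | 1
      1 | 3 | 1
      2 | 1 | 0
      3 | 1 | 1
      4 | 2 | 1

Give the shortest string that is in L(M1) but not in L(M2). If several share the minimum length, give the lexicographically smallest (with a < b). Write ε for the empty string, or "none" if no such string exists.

The string ba is accepted by M1 but not by M2.
No shorter string lies in the difference, and ba is the lexicographically first length-2 string in L(M1) \ L(M2).

ba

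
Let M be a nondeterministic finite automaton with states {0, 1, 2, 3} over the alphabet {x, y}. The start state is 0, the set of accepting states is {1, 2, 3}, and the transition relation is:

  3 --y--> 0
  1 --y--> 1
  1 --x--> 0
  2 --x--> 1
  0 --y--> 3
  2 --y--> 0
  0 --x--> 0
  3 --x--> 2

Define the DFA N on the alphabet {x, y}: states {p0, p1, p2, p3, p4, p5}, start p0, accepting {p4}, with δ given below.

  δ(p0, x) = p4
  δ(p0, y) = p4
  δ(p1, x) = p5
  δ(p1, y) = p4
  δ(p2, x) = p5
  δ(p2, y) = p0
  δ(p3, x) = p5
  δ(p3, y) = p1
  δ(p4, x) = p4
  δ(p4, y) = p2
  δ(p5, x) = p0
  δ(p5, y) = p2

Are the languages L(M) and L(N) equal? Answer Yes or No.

The string xy is accepted by M but rejected by N.
So L(M) ≠ L(N).

No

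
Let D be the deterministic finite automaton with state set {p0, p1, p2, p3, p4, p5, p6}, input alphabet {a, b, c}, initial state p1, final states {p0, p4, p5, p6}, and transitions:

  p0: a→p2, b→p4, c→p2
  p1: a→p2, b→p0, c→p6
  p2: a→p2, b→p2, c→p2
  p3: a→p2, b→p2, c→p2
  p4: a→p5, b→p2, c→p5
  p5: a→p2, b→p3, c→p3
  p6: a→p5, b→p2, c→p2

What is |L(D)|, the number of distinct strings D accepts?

The useful subgraph on states {p0, p1, p4, p5, p6} is acyclic, so L(D) is finite; the longest accepting path visits 4 useful states, giving maximum string length 3.
Counting accepting paths from p1 by length: 2 of length 1, 2 of length 2, 2 of length 3. Total 6.

6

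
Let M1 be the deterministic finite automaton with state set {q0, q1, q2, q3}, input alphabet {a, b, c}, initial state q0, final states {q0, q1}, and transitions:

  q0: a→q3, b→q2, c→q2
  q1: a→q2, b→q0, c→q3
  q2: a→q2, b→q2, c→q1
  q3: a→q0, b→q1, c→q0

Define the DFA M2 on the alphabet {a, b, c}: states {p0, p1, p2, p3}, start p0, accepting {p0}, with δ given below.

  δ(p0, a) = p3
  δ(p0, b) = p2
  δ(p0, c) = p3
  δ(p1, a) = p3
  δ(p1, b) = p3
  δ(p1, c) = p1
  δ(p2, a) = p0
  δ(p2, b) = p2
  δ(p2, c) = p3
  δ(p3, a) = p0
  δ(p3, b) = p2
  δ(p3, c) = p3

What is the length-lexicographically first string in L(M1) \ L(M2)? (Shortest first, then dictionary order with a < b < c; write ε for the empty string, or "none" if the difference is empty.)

ab

The string ab is accepted by M1 but not by M2.
No shorter string lies in the difference, and ab is the lexicographically first length-2 string in L(M1) \ L(M2).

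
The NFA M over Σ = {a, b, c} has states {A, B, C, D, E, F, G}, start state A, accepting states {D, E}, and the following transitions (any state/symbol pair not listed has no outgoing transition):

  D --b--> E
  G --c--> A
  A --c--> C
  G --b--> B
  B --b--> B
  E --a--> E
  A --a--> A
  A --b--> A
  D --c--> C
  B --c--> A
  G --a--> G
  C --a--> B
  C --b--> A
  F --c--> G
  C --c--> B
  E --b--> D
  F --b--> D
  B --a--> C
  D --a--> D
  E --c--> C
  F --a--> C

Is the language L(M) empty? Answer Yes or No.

The states reachable from the start state are {A, B, C}.
None of the accepting states {D, E} is reachable, so no string is accepted and L(M) = ∅.

Yes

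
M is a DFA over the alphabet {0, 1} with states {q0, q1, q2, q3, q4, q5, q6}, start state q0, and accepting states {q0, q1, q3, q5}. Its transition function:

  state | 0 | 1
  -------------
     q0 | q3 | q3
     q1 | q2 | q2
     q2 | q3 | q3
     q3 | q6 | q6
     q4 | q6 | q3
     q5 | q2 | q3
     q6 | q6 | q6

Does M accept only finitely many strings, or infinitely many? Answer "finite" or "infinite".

The useful states (reachable from q0 and able to reach an accepting state) are {q0, q3}.
Restricted to these states the transition graph has no cycle, so every accepting path has bounded length and L is finite.

finite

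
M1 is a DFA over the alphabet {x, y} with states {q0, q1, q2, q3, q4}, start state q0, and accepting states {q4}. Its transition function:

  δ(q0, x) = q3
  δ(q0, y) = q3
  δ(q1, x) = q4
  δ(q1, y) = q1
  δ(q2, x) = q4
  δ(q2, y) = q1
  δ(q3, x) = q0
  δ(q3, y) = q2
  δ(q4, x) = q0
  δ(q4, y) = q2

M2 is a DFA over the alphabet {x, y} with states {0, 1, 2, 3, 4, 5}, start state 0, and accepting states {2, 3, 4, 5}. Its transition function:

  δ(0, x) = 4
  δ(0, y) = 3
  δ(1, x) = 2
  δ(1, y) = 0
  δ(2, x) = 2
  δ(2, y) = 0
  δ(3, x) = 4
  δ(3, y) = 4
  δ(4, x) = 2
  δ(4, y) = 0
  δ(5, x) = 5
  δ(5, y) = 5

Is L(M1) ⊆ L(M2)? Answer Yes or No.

Yes

Exploring the product automaton M1 × M2 from the start pair (q0, 0), following both machines on each input symbol, reaches 15 state pairs: (q0, 0), (q3, 4), (q3, 3), (q0, 2), (q2, 0), (q0, 4), (q2, 4), (q3, 2), (q3, 0), (q4, 4), (q1, 3), (q4, 2), (q1, 0), (q2, 3), (q1, 4).
M1 accepts in {q4} and M2 accepts in {2, 3, 4, 5}. The reachable pairs whose M1-component is accepting are (q4, 4), (q4, 2); in each of them the M2-component is accepting too, so the product for L(M1) \ L(M2) (M1-component accepting, M2-component rejecting) has no reachable accepting pair and the difference is empty.
Hence every string in L(M1) is also in L(M2).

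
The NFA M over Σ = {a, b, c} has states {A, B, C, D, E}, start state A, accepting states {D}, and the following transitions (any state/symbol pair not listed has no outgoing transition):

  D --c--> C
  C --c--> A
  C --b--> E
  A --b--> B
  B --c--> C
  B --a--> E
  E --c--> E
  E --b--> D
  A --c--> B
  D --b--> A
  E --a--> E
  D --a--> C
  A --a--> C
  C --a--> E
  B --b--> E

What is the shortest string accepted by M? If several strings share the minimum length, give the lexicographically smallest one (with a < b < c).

A breadth-first search from A reaches an accepting state first via the path A → C → E → D on input aab.
No string of length < 3 is accepted (BFS exhausts all shorter strings without reaching an accepting state), and aab is the lexicographically least accepting string of length 3.

aab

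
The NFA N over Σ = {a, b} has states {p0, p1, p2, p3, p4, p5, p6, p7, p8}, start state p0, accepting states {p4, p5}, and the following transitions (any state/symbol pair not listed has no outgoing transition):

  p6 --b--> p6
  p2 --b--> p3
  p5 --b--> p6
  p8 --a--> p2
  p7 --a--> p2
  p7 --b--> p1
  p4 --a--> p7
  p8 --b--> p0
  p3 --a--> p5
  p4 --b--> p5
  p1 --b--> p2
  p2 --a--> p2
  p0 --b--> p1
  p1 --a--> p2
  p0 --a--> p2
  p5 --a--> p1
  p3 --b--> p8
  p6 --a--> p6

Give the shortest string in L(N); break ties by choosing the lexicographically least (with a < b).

A breadth-first search from p0 reaches an accepting state first via the path p0 → p2 → p3 → p5 on input aba.
No string of length < 3 is accepted (BFS exhausts all shorter strings without reaching an accepting state), and aba is the lexicographically least accepting string of length 3.

aba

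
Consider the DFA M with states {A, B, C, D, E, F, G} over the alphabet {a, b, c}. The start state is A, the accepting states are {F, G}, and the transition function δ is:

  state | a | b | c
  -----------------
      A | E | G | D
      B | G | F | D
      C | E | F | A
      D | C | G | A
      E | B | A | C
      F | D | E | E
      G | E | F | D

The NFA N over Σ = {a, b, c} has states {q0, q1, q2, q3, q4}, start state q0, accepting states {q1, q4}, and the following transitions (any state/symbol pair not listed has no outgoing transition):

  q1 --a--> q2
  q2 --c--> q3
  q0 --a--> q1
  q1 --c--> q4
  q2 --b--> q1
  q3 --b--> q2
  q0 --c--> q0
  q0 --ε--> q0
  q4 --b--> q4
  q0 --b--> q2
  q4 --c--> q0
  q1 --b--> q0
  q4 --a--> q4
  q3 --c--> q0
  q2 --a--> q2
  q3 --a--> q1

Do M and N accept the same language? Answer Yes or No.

The string b is accepted by M but rejected by N.
So L(M) ≠ L(N).

No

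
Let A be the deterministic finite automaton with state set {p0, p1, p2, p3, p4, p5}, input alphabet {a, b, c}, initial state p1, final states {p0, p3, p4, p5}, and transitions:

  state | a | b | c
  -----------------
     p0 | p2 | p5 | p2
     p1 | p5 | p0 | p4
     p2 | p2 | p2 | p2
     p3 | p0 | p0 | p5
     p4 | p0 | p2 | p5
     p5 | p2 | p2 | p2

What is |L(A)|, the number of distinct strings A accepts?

7

The useful subgraph on states {p0, p1, p4, p5} is acyclic, so L(A) is finite; the longest accepting path visits 4 useful states, giving maximum string length 3.
Counting accepting paths from p1 by length: 3 of length 1, 3 of length 2, 1 of length 3. Total 7.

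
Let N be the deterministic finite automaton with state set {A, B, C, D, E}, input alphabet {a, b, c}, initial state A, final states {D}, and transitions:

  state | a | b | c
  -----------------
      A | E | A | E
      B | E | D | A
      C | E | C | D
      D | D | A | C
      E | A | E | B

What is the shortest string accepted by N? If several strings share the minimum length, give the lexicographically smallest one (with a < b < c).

acb

A breadth-first search from A reaches an accepting state first via the path A → E → B → D on input acb.
No string of length < 3 is accepted (BFS exhausts all shorter strings without reaching an accepting state), and acb is the lexicographically least accepting string of length 3.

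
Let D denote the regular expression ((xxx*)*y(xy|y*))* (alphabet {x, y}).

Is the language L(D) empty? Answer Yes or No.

No

The empty string ε matches the expression, so it belongs to L(D).
Since L(D) contains at least one string, it is not empty.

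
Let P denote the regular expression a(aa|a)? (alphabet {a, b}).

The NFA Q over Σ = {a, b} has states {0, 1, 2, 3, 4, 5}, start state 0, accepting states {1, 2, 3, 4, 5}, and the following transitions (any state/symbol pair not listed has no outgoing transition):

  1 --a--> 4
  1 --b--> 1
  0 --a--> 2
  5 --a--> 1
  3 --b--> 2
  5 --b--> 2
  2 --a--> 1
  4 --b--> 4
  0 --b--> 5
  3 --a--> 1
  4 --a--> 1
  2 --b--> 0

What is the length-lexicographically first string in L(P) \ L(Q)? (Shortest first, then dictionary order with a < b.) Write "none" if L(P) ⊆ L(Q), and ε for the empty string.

none

Converting the expression P to a DFA (subset construction, then merging equivalent states) gives the minimal DFA with states {p0, p1, p2, p3, p4}, start state p0, accepting states {p1, p3, p4} and transitions p0: a→p1, b→p2; p1: a→p3, b→p2; p2: a→p2, b→p2; p3: a→p4, b→p2; p4: a→p2, b→p2.
Exploring the product automaton P × Q from the start pair (p0, 0), following both machines on each input symbol, reaches 9 state pairs: (p0, 0), (p1, 2), (p2, 5), (p3, 1), (p2, 0), (p2, 1), (p2, 2), (p4, 4), (p2, 4).
P accepts in {p1, p3, p4} and Q accepts in {1, 2, 3, 4, 5}. The reachable pairs whose P-component is accepting are (p1, 2), (p3, 1), (p4, 4); in each of them the Q-component is accepting too, so the product for L(P) \ L(Q) (P-component accepting, Q-component rejecting) has no reachable accepting pair and the difference is empty.
So every string accepted by P is also accepted by Q: L(P) \ L(Q) = ∅ and there is no such string.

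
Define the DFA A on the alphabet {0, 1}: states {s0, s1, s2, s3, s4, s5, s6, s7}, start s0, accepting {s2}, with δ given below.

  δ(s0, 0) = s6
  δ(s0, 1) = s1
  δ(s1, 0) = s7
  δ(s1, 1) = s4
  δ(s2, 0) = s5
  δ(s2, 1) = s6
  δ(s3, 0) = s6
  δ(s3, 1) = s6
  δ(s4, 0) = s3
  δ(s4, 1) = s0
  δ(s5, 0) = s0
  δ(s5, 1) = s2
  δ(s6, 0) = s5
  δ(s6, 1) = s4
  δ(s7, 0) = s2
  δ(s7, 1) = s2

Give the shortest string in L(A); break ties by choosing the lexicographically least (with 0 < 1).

001

A breadth-first search from s0 reaches an accepting state first via the path s0 → s6 → s5 → s2 on input 001.
No string of length < 3 is accepted (BFS exhausts all shorter strings without reaching an accepting state), and 001 is the lexicographically least accepting string of length 3.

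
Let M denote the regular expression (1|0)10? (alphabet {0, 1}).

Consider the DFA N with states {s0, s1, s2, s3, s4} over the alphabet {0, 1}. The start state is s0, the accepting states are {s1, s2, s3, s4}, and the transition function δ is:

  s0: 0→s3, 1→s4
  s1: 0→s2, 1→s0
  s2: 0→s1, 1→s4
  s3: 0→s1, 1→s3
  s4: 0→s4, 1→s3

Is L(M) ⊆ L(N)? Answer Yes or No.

Converting the expression M to a DFA (subset construction, then merging equivalent states) gives the minimal DFA with states {m0, m1, m2, m3, m4}, start state m0, accepting states {m3, m4} and transitions m0: 0→m1, 1→m1; m1: 0→m2, 1→m3; m2: 0→m2, 1→m2; m3: 0→m4, 1→m2; m4: 0→m2, 1→m2.
Exploring the product automaton M × N from the start pair (m0, s0), following both machines on each input symbol, reaches 10 state pairs: (m0, s0), (m1, s3), (m1, s4), (m2, s1), (m3, s3), (m2, s4), (m2, s2), (m2, s0), (m4, s1), (m2, s3).
M accepts in {m3, m4} and N accepts in {s1, s2, s3, s4}. The reachable pairs whose M-component is accepting are (m3, s3), (m4, s1); in each of them the N-component is accepting too, so the product for L(M) \ L(N) (M-component accepting, N-component rejecting) has no reachable accepting pair and the difference is empty.
Hence every string in L(M) is also in L(N).

Yes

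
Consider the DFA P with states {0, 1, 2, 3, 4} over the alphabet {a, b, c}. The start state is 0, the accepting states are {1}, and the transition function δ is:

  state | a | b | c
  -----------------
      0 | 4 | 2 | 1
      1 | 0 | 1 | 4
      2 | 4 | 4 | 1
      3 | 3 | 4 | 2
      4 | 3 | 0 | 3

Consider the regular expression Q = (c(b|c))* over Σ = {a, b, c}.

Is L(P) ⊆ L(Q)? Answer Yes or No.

The string c is in L(P) but not in L(Q).
So L(P) ⊄ L(Q).

No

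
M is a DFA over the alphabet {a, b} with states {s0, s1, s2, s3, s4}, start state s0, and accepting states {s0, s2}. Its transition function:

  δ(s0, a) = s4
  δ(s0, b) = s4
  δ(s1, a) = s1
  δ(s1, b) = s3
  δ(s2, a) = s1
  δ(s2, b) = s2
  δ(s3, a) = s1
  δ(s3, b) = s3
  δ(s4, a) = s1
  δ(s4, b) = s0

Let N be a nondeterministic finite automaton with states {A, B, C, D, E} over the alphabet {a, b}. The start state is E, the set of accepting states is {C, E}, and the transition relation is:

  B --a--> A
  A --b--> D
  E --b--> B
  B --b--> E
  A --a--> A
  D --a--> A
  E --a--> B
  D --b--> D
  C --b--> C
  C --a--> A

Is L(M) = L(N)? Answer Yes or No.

Exploring the product automaton M × N from the start pair (s0, E), following both machines on each input symbol, reaches 4 state pairs: (s0, E), (s4, B), (s1, A), (s3, D).
M accepts in {s0, s2} and N accepts in {C, E}. In every reachable pair the two components are either both accepting — (s0, E) — or both non-accepting, so no string is accepted by exactly one of the machines: L(M) \ L(N) and L(N) \ L(M) are both empty.
Hence every string is accepted by M iff it is accepted by N, and the two languages coincide.

Yes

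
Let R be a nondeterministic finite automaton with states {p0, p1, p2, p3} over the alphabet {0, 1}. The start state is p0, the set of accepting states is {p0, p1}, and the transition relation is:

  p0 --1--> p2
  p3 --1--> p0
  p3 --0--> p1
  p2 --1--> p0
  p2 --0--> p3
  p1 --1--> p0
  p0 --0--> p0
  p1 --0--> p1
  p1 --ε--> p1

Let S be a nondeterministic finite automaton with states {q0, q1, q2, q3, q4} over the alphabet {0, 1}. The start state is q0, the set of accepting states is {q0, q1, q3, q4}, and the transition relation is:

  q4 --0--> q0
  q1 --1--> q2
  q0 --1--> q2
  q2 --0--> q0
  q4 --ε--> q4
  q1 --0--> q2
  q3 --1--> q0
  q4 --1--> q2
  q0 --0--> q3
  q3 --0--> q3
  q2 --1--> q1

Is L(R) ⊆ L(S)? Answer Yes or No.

No

The string 011 is in L(R) but not in L(S).
So L(R) ⊄ L(S).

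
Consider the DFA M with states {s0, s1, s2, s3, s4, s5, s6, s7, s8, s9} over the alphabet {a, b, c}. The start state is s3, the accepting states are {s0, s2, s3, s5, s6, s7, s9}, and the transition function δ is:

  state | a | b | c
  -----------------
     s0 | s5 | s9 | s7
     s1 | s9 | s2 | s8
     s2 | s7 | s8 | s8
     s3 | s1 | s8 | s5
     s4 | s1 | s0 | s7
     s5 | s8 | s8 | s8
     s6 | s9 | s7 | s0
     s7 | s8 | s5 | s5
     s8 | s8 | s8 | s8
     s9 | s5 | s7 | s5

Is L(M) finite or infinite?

finite

The useful states (reachable from s3 and able to reach an accepting state) are {s1, s2, s3, s5, s7, s9}.
Restricted to these states the transition graph has no cycle, so every accepting path has bounded length and L is finite.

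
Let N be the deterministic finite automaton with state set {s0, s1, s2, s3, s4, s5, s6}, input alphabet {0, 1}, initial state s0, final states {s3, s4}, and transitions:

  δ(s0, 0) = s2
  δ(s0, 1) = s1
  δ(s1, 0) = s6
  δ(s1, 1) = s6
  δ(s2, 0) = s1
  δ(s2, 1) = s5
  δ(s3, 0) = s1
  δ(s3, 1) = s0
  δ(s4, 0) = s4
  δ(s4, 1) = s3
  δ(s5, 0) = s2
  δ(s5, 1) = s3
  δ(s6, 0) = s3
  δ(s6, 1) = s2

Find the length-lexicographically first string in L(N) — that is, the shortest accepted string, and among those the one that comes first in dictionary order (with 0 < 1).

011

A breadth-first search from s0 reaches an accepting state first via the path s0 → s2 → s5 → s3 on input 011.
No string of length < 3 is accepted (BFS exhausts all shorter strings without reaching an accepting state), and 011 is the lexicographically least accepting string of length 3.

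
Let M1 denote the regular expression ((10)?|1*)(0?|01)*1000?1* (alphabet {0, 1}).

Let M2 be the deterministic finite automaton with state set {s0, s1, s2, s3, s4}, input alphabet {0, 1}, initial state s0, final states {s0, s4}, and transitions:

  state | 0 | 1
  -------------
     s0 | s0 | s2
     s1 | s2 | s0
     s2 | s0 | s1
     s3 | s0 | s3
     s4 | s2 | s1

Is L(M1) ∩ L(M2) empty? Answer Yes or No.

The string 100 is accepted by both M1 and M2.
Hence L(M1) ∩ L(M2) ≠ ∅.

No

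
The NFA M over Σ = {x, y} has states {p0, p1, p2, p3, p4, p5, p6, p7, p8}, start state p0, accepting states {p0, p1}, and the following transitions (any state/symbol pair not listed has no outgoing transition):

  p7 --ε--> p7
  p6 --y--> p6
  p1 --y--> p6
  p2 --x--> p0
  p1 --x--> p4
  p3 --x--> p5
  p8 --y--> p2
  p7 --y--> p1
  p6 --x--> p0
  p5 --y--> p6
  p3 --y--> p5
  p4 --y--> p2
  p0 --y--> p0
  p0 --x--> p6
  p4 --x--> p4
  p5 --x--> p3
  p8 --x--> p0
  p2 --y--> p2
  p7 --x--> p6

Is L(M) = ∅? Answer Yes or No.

No

The empty string ε is accepted: the run p0 ends in the accepting state p0.
Since at least one string is accepted, L(M) is not empty.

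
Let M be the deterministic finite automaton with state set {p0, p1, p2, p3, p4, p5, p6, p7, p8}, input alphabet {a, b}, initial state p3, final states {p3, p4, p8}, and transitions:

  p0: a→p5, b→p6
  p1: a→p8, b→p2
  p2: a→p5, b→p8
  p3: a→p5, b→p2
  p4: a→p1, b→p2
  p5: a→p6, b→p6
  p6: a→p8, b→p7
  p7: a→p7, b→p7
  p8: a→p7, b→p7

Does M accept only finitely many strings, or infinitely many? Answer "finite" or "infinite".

finite

The useful states (reachable from p3 and able to reach an accepting state) are {p2, p3, p5, p6, p8}.
Restricted to these states the transition graph has no cycle, so every accepting path has bounded length and L is finite.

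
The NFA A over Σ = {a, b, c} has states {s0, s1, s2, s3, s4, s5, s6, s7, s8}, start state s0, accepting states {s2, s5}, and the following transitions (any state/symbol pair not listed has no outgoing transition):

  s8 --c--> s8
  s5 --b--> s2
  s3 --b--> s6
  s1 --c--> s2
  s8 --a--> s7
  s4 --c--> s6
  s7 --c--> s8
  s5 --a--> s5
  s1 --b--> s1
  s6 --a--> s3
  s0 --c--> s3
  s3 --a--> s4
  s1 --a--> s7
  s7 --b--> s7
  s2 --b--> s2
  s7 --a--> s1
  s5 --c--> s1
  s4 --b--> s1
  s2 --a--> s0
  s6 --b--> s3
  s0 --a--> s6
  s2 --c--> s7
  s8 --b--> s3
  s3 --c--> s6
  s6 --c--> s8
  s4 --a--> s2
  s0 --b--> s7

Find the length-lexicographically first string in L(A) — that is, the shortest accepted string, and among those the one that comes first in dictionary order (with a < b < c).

A breadth-first search from s0 reaches an accepting state first via the path s0 → s7 → s1 → s2 on input bac.
No string of length < 3 is accepted (BFS exhausts all shorter strings without reaching an accepting state), and bac is the lexicographically least accepting string of length 3.

bac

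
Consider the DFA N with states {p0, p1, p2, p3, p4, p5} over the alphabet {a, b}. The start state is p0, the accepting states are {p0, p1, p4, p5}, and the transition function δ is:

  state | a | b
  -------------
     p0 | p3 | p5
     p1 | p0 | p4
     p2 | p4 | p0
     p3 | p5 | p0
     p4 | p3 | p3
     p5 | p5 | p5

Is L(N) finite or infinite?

State p0 is reachable from the start and can reach an accepting state, and it lies on the cycle p0 → p3 → p0.
Traversing that cycle any number of times yields accepted strings of unbounded length, so the language is infinite.

infinite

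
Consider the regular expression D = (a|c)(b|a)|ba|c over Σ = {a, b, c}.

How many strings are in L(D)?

6

The expression has no Kleene star, so L(D) is finite. Expanding the alternatives gives {c, aa, ab, ba, ca, cb}.
That is 1 of length 1, 5 of length 2: 6 strings in all.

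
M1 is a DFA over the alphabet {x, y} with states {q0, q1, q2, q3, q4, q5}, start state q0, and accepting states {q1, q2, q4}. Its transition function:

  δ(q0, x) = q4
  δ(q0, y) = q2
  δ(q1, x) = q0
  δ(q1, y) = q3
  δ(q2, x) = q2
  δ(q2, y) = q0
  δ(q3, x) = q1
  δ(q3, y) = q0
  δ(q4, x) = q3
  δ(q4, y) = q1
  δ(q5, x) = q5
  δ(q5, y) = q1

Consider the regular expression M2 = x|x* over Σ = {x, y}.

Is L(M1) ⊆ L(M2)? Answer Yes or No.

The string y is in L(M1) but not in L(M2).
So L(M1) ⊄ L(M2).

No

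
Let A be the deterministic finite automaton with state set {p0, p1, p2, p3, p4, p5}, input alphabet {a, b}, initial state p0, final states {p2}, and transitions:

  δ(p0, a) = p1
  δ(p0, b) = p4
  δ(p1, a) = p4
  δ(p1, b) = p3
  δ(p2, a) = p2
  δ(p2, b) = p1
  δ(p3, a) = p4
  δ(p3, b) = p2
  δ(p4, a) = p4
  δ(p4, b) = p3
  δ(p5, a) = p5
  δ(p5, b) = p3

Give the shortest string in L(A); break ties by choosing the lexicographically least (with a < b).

abb

A breadth-first search from p0 reaches an accepting state first via the path p0 → p1 → p3 → p2 on input abb.
No string of length < 3 is accepted (BFS exhausts all shorter strings without reaching an accepting state), and abb is the lexicographically least accepting string of length 3.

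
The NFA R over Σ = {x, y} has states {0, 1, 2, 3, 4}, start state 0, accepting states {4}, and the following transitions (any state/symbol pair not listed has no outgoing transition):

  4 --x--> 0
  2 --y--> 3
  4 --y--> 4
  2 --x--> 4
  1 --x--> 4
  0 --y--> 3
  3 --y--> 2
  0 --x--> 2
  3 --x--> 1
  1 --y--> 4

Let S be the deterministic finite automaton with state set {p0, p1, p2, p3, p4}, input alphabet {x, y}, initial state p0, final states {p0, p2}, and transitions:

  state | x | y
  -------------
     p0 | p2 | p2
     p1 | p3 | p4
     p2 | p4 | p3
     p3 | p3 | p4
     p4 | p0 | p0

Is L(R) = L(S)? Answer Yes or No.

No

The string xx is accepted by R but rejected by S.
So L(R) ≠ L(S).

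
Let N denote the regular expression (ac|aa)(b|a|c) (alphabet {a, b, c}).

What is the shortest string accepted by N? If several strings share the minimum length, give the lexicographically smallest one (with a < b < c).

By inspection of the expression, no string of length less than 3 matches, and aaa is the lexicographically first match of length 3.

aaa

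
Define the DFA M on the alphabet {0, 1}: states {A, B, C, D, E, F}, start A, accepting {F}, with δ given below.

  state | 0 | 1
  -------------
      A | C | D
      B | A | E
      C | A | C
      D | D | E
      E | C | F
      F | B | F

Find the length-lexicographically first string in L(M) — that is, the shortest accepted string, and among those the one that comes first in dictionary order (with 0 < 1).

111

A breadth-first search from A reaches an accepting state first via the path A → D → E → F on input 111.
No string of length < 3 is accepted (BFS exhausts all shorter strings without reaching an accepting state), and 111 is the lexicographically least accepting string of length 3.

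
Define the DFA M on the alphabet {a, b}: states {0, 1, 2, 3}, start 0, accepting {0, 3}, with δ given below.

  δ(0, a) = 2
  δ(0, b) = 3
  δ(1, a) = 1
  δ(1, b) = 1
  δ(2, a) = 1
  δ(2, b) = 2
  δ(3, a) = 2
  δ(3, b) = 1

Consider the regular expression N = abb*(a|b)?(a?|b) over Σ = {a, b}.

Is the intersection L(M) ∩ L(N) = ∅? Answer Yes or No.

Converting the expression N to a DFA (subset construction, then merging equivalent states) gives the minimal DFA with states {n0, n1, n2, n3, n4, n5}, start state n0, accepting states {n3, n4, n5} and transitions n0: a→n1, b→n2; n1: a→n2, b→n3; n2: a→n2, b→n2; n3: a→n4, b→n3; n4: a→n5, b→n5; n5: a→n2, b→n2.
Exploring the product automaton M × N from the start pair (0, n0), following both machines on each input symbol, reaches 8 state pairs: (0, n0), (2, n1), (3, n2), (1, n2), (2, n3), (2, n2), (1, n4), (1, n5).
M accepts in {0, 3} and N accepts in {n3, n4, n5}; no reachable pair has both components accepting, so no string drives both machines to acceptance simultaneously and L(M) ∩ L(N) = ∅.
So no string is accepted by both, and the intersection is empty.

Yes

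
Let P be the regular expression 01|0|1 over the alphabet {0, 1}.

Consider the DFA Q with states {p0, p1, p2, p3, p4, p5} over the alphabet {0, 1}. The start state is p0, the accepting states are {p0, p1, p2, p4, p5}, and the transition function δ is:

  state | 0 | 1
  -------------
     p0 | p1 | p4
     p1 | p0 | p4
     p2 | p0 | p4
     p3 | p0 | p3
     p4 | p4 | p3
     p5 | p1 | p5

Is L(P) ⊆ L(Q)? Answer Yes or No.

Converting the expression P to a DFA (subset construction, then merging equivalent states) gives the minimal DFA with states {r0, r1, r2, r3}, start state r0, accepting states {r1, r2} and transitions r0: 0→r1, 1→r2; r1: 0→r3, 1→r2; r2: 0→r3, 1→r3; r3: 0→r3, 1→r3.
Exploring the product automaton P × Q from the start pair (r0, p0), following both machines on each input symbol, reaches 7 state pairs: (r0, p0), (r1, p1), (r2, p4), (r3, p0), (r3, p4), (r3, p3), (r3, p1).
P accepts in {r1, r2} and Q accepts in {p0, p1, p2, p4, p5}. The reachable pairs whose P-component is accepting are (r1, p1), (r2, p4); in each of them the Q-component is accepting too, so the product for L(P) \ L(Q) (P-component accepting, Q-component rejecting) has no reachable accepting pair and the difference is empty.
Hence every string in L(P) is also in L(Q).

Yes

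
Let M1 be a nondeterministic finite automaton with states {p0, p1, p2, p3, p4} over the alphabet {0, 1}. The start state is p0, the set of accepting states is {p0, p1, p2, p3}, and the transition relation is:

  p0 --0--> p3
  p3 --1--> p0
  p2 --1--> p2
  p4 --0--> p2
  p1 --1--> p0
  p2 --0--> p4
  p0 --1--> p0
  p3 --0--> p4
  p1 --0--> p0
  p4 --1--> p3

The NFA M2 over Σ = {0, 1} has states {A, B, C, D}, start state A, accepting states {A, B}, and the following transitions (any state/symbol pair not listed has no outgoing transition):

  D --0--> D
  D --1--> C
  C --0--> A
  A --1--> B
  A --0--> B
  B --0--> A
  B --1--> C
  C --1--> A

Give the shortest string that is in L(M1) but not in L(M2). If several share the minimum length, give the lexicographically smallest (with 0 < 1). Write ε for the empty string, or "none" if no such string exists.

01

The string 01 is accepted by M1 but not by M2.
No shorter string lies in the difference, and 01 is the lexicographically first length-2 string in L(M1) \ L(M2).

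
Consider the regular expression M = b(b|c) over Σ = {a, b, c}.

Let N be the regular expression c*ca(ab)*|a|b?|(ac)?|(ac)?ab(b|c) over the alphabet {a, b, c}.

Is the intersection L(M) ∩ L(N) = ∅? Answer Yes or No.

Converting the expression M to a DFA (subset construction, then merging equivalent states) gives the minimal DFA with states {m0, m1, m2, m3}, start state m0, accepting states {m3} and transitions m0: a→m1, b→m2, c→m1; m1: a→m1, b→m1, c→m1; m2: a→m1, b→m3, c→m3; m3: a→m1, b→m1, c→m1.
Converting the expression N to a DFA (subset construction, then merging equivalent states) gives the minimal DFA with states {n0, n1, n2, n3, n4, n5, n6, n7, n8, n9}, start state n0, accepting states {n0, n1, n2, n6, n7} and transitions n0: a→n1, b→n2, c→n3; n1: a→n4, b→n5, c→n6; n2: a→n4, b→n4, c→n4; n3: a→n7, b→n4, c→n3; n4: a→n4, b→n4, c→n4; n5: a→n4, b→n2, c→n2; n6: a→n8, b→n4, c→n4; n7: a→n9, b→n4, c→n4; n8: a→n4, b→n5, c→n4; n9: a→n4, b→n7, c→n4.
Exploring the product automaton M × N from the start pair (m0, n0), following both machines on each input symbol, reaches 12 state pairs: (m0, n0), (m1, n1), (m2, n2), (m1, n3), (m1, n4), (m1, n5), (m1, n6), (m3, n4), (m1, n7), (m1, n2), (m1, n8), (m1, n9).
M accepts in {m3} and N accepts in {n0, n1, n2, n6, n7}; no reachable pair has both components accepting, so no string drives both machines to acceptance simultaneously and L(M) ∩ L(N) = ∅.
So no string is accepted by both, and the intersection is empty.

Yes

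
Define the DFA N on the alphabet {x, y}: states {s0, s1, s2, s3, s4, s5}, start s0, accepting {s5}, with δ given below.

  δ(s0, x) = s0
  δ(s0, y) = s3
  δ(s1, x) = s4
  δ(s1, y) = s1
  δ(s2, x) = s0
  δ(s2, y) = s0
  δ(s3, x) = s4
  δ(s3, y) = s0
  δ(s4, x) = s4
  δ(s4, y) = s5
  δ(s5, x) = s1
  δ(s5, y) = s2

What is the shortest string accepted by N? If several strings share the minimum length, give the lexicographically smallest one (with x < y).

A breadth-first search from s0 reaches an accepting state first via the path s0 → s3 → s4 → s5 on input yxy.
No string of length < 3 is accepted (BFS exhausts all shorter strings without reaching an accepting state), and yxy is the lexicographically least accepting string of length 3.

yxy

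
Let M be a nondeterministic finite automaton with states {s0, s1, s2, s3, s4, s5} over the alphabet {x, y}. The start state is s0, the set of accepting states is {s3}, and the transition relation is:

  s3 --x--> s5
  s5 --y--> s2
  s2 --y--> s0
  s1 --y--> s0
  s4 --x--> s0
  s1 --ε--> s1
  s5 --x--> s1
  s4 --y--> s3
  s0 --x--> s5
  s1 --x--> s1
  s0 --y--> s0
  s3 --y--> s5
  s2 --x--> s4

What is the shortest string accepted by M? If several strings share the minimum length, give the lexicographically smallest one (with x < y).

xyxy

A breadth-first search from s0 reaches an accepting state first via the path s0 → s5 → s2 → s4 → s3 on input xyxy.
No string of length < 4 is accepted (BFS exhausts all shorter strings without reaching an accepting state), and xyxy is the lexicographically least accepting string of length 4.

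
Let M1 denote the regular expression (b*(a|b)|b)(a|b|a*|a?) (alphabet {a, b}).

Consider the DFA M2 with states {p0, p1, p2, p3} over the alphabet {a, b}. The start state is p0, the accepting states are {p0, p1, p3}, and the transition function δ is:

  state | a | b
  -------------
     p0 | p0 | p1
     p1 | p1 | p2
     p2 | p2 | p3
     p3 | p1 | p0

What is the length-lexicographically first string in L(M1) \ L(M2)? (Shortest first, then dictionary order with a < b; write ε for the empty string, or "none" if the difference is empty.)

bb

The string bb is accepted by M1 but not by M2.
No shorter string lies in the difference, and bb is the lexicographically first length-2 string in L(M1) \ L(M2).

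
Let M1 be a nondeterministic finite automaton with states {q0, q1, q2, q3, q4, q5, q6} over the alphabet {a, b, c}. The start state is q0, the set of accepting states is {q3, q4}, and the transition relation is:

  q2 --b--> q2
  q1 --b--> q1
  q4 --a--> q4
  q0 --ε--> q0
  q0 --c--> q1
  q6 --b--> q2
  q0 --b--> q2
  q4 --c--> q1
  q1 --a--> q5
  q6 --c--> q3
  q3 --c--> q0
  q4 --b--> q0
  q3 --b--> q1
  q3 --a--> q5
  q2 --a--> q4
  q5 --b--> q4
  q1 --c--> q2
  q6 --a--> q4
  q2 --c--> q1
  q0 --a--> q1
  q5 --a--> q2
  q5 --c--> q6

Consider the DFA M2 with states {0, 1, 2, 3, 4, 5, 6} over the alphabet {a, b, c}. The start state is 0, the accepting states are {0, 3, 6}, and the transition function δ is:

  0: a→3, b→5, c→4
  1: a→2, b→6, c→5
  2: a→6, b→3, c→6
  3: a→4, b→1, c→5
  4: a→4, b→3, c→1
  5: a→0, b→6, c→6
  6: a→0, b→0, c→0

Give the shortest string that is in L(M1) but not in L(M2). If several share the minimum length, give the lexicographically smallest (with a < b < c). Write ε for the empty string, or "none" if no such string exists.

The string cca is accepted by M1 but not by M2.
No shorter string lies in the difference, and cca is the lexicographically first length-3 string in L(M1) \ L(M2).

cca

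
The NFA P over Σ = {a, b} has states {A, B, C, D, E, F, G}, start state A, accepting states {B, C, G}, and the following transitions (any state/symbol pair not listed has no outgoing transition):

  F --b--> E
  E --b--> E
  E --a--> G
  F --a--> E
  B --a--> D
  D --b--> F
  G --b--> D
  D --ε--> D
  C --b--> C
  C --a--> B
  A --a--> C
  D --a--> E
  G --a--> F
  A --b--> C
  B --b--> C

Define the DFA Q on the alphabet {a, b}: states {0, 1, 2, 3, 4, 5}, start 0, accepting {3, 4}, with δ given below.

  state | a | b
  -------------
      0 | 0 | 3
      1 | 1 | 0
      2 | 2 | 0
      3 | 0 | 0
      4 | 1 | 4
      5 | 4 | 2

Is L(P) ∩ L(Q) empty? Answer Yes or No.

The string b is accepted by both P and Q.
Hence L(P) ∩ L(Q) ≠ ∅.

No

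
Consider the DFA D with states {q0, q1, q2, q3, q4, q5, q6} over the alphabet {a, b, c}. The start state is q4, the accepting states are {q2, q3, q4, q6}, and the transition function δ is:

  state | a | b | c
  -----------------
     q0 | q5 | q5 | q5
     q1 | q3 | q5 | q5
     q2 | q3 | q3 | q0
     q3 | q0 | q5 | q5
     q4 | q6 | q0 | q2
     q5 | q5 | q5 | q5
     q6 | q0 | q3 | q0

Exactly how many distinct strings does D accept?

The useful subgraph on states {q2, q3, q4, q6} is acyclic, so L(D) is finite; the longest accepting path visits 3 useful states, giving maximum string length 2.
Counting accepting paths from q4 by length: 1 of length 0, 2 of length 1, 3 of length 2. Total 6.

6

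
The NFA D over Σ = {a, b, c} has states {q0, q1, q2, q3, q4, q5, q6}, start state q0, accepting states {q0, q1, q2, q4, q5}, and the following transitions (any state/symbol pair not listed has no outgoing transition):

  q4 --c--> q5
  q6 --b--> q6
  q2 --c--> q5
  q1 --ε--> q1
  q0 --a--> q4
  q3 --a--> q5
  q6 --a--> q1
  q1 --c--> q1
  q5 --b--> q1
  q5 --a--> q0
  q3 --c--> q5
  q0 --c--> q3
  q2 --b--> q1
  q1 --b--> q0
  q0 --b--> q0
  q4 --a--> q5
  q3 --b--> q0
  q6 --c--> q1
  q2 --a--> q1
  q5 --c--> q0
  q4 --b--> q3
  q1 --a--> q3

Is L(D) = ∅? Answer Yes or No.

No

The empty string ε is accepted: the run q0 ends in the accepting state q0.
Since at least one string is accepted, L(D) is not empty.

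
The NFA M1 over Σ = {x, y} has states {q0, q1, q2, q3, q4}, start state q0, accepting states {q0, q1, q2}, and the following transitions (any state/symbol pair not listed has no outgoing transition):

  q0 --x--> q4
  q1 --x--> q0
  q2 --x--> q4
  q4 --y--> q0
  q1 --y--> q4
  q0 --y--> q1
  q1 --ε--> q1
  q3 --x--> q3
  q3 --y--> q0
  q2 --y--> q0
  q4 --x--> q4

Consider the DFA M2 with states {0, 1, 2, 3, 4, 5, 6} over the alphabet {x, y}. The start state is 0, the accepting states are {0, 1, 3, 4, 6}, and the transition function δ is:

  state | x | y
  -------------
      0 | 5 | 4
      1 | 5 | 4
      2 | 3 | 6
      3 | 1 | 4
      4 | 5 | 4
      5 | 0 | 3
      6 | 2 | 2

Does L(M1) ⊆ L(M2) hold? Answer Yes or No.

The string yx is in L(M1) but not in L(M2).
So L(M1) ⊄ L(M2).

No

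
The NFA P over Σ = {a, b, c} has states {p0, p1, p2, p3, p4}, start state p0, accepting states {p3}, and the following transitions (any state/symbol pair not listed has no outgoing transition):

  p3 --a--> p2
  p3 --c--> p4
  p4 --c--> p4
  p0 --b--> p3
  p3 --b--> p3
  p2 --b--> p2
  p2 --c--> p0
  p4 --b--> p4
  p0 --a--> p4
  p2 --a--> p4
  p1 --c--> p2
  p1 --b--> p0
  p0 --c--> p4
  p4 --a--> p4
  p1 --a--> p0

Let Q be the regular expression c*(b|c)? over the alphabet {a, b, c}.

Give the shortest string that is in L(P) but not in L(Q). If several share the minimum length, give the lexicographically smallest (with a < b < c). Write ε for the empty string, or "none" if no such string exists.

The string bb is accepted by P but not by Q.
No shorter string lies in the difference, and bb is the lexicographically first length-2 string in L(P) \ L(Q).

bb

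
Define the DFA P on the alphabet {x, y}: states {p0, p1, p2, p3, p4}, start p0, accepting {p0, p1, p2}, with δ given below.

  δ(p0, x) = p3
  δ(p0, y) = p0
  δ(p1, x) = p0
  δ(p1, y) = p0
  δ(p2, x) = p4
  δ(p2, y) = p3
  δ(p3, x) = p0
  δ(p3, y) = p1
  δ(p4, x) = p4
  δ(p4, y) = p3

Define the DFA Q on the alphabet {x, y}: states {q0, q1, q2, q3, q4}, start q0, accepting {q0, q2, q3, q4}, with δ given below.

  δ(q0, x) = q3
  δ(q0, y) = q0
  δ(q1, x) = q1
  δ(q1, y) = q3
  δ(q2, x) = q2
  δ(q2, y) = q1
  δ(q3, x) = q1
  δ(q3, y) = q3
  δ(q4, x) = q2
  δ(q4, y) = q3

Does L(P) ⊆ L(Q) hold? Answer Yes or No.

The string xx is in L(P) but not in L(Q).
So L(P) ⊄ L(Q).

No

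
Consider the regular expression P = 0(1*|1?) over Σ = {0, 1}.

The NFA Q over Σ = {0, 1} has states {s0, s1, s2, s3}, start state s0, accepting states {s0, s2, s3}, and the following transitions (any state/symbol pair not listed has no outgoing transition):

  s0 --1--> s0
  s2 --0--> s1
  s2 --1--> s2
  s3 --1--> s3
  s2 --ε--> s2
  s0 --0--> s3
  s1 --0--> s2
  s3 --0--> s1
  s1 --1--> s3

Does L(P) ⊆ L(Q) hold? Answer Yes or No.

Yes

Converting the expression P to a DFA (subset construction, then merging equivalent states) gives the minimal DFA with states {p0, p1, p2}, start state p0, accepting states {p1} and transitions p0: 0→p1, 1→p2; p1: 0→p2, 1→p1; p2: 0→p2, 1→p2.
Exploring the product automaton P × Q from the start pair (p0, s0), following both machines on each input symbol, reaches 6 state pairs: (p0, s0), (p1, s3), (p2, s0), (p2, s1), (p2, s3), (p2, s2).
P accepts in {p1} and Q accepts in {s0, s2, s3}. The reachable pairs whose P-component is accepting are (p1, s3); in each of them the Q-component is accepting too, so the product for L(P) \ L(Q) (P-component accepting, Q-component rejecting) has no reachable accepting pair and the difference is empty.
Hence every string in L(P) is also in L(Q).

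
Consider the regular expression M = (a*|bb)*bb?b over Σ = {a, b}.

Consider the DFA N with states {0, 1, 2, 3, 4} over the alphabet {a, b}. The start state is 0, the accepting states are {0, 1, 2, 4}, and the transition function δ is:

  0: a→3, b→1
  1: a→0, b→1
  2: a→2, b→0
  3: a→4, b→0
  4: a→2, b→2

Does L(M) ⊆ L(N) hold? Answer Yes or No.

Yes

Converting the expression M to a DFA (subset construction, then merging equivalent states) gives the minimal DFA with states {m0, m1, m2, m3, m4}, start state m0, accepting states {m3, m4} and transitions m0: a→m0, b→m1; m1: a→m2, b→m3; m2: a→m2, b→m2; m3: a→m0, b→m4; m4: a→m2, b→m3.
Exploring the product automaton M × N from the start pair (m0, 0), following both machines on each input symbol, reaches 15 state pairs: (m0, 0), (m0, 3), (m1, 1), (m0, 4), (m1, 0), (m2, 0), (m3, 1), (m0, 2), (m1, 2), (m2, 3), (m2, 1), (m4, 1), (m2, 2), (m3, 0), (m2, 4).
M accepts in {m3, m4} and N accepts in {0, 1, 2, 4}. The reachable pairs whose M-component is accepting are (m3, 1), (m4, 1), (m3, 0); in each of them the N-component is accepting too, so the product for L(M) \ L(N) (M-component accepting, N-component rejecting) has no reachable accepting pair and the difference is empty.
Hence every string in L(M) is also in L(N).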